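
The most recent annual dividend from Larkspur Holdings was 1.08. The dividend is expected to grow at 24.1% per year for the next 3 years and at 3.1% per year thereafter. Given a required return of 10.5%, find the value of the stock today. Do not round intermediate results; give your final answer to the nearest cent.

25.42

D_1 = 1.34028
D_2 = 1.66329
D_3 = 2.06414
Terminal value at year 3: TV = D_3×(1+g_2)/(r−g_2) = 2.12813/0.074 = 28.75849
P_0 = D_1/(1+r)^1 + D_2/(1+r)^2 + D_3/(1+r)^3 + TV/(1+r)^3
    = 1.21292 + 1.36221 + 1.52986 + 21.31470 = 25.41969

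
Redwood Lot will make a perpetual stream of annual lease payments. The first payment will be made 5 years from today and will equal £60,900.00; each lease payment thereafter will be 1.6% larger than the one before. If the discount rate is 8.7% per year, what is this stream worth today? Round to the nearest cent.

£614385.23

Value at end of year 4: C₁ / (r − g) = £60,900.00 / (0.087 − 0.016) = £857,746.4789
Discount to today: PV = £857,746.4789 / (1 + 0.087)^4 = £857,746.4789 / 1.396105 = £614,385.23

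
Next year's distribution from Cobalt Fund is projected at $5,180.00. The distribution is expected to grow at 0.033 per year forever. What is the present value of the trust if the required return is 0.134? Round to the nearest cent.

Growing perpetuity: P = D₁ / (r − g) = $5,180.0000 / (0.134 − 0.033) = $51,287.13

$51287.13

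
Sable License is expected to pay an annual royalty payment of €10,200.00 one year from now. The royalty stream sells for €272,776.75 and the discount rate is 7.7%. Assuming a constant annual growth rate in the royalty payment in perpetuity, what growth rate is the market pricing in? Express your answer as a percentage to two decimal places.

3.96%

P = D₁/(r−g) ⇒ g = r − D₁/P = 0.077 − €10,200.00/€272,776.75 = 0.039607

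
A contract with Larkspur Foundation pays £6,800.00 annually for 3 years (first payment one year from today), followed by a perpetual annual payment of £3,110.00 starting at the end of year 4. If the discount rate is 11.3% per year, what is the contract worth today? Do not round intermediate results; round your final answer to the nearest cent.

PV of 3-year annuity: £6,800.00 × [1 − (1+0.113)^−3] / 0.113 = 16530.93810
Perpetuity value at year 3: £3,110.00 / 0.113 = 27522.12389
PV of perpetuity: 27522.12389 / (1+0.113)^3 = 19961.65073
Total PV = 16530.93810 + 19961.65073 = 36492.58883

£36492.59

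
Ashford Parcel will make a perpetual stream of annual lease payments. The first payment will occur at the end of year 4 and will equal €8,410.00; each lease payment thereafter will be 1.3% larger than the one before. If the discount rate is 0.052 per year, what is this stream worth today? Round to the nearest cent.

€185218.42

Value at end of year 3: C₁ / (r − g) = €8,410.00 / (0.052 − 0.013) = €215,641.0256
Discount to today: PV = €215,641.0256 / (1 + 0.052)^3 = €215,641.0256 / 1.164253 = €185,218.42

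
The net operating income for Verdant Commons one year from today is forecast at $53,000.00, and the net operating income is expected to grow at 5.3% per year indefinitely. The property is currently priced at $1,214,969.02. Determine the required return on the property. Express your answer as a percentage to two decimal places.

P = D₁/(r − g) ⇒ r = D₁/P + g = $53,000.0000/$1,214,969.02 + 0.053 = 0.043623 + 0.053 = 0.096623

9.66%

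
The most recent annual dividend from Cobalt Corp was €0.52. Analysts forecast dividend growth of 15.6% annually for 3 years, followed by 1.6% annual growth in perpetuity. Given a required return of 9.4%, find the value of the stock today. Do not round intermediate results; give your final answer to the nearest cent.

D_1 = 0.60112
D_2 = 0.69489
D_3 = 0.80330
Terminal value at year 3: TV = D_3×(1+g_2)/(r−g_2) = 0.81615/0.078 = 10.46348
P_0 = D_1/(1+r)^1 + D_2/(1+r)^2 + D_3/(1+r)^3 + TV/(1+r)^3
    = 0.54947 + 0.58061 + 0.61351 + 7.99142 = 9.73501

€9.74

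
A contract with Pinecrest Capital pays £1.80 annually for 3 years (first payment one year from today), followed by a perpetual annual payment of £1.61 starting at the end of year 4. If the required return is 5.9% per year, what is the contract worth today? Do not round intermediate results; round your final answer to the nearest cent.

£27.80

PV of 3-year annuity: £1.80 × [1 − (1+0.059)^−3] / 0.059 = 4.82034
Perpetuity value at year 3: £1.61 / 0.059 = 27.28814
PV of perpetuity: 27.28814 / (1+0.059)^3 = 22.97661
Total PV = 4.82034 + 22.97661 = 27.79695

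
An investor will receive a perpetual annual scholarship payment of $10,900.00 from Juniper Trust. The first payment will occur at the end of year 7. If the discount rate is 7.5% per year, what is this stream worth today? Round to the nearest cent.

$94170.41

Value at end of year 6: C / r = $10,900.00 / 0.075 = $145,333.3333
Discount to today: PV = $145,333.3333 / (1 + 0.075)^6 = $145,333.3333 / 1.543302 = $94,170.41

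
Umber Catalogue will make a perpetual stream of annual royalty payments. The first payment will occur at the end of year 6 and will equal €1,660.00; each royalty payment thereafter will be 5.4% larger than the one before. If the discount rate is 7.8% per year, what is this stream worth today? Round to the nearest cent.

Value at end of year 5: C₁ / (r − g) = €1,660.00 / (0.078 − 0.054) = €69,166.6667
Discount to today: PV = €69,166.6667 / (1 + 0.078)^5 = €69,166.6667 / 1.455773 = €47,511.97

€47511.97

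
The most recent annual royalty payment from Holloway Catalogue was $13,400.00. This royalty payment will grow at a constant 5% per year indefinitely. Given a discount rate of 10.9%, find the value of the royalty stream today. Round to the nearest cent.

$238474.58

D₁ = D₀ × (1 + g) = $13,400.00 × 1.05 = $14,070.0000
Growing perpetuity: P = D₁ / (r − g) = $14,070.0000 / (0.109 − 0.05) = $238,474.58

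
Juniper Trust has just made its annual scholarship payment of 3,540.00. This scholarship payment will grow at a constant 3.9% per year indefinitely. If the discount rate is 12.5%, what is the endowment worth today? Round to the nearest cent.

D₁ = D₀ × (1 + g) = 3,540.00 × 1.039 = 3,678.0600
Growing perpetuity: P = D₁ / (r − g) = 3,678.0600 / (0.125 − 0.039) = 42,768.14

42768.14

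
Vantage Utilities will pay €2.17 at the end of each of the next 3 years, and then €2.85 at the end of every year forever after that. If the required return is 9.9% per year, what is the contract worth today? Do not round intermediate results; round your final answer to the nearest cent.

PV of 3-year annuity: €2.17 × [1 − (1+0.099)^−3] / 0.099 = 5.40598
Perpetuity value at year 3: €2.85 / 0.099 = 28.78788
PV of perpetuity: 28.78788 / (1+0.099)^3 = 21.68785
Total PV = 5.40598 + 21.68785 = 27.09384

€27.09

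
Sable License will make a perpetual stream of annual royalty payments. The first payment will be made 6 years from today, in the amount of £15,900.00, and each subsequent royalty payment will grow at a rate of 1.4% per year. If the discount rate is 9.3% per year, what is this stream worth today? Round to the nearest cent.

Value at end of year 5: C₁ / (r − g) = £15,900.00 / (0.093 − 0.014) = £201,265.8228
Discount to today: PV = £201,265.8228 / (1 + 0.093)^5 = £201,265.8228 / 1.559915 = £129,023.62

£129023.62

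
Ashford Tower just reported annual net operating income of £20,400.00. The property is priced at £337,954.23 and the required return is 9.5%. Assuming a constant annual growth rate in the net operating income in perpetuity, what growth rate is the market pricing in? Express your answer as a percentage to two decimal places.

3.27%

P = D₀(1+g)/(r−g) ⇒ P(r−g) = D₀(1+g) ⇒ g(P+D₀) = P·r − D₀
g = (P·r − D₀)/(P + D₀) = (£337,954.23×0.095 − £20,400.00) / (£337,954.23 + £20,400.00) = 0.032665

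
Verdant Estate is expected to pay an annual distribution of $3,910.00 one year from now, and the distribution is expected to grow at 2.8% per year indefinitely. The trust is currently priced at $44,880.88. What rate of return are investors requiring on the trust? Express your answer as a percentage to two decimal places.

P = D₁/(r − g) ⇒ r = D₁/P + g = $3,910.0000/$44,880.88 + 0.028 = 0.087120 + 0.028 = 0.115120

11.51%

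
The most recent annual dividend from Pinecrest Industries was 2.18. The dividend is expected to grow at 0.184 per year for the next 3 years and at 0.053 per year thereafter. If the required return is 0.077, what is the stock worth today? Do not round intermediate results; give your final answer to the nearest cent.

D_1 = 2.58112
D_2 = 3.05605
D_3 = 3.61836
Terminal value at year 3: TV = D_3×(1+g_2)/(r−g_2) = 3.81013/0.024 = 158.75548
P_0 = D_1/(1+r)^1 + D_2/(1+r)^2 + D_3/(1+r)^3 + TV/(1+r)^3
    = 2.39658 + 2.63468 + 2.89644 + 127.08129 = 135.00900

135.01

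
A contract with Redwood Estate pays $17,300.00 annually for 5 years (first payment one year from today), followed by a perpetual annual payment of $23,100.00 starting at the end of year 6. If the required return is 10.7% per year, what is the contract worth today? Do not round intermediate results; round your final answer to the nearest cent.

PV of 5-year annuity: $17,300.00 × [1 − (1+0.107)^−5] / 0.107 = 64424.49235
Perpetuity value at year 5: $23,100.00 / 0.107 = 215887.85047
PV of perpetuity: 215887.85047 / (1+0.107)^5 = 129864.39536
Total PV = 64424.49235 + 129864.39536 = 194288.88771

$194288.89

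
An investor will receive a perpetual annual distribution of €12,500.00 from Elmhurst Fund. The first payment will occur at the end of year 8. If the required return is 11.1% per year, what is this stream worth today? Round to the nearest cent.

€53899.98

Value at end of year 7: C / r = €12,500.00 / 0.111 = €112,612.6126
Discount to today: PV = €112,612.6126 / (1 + 0.111)^7 = €112,612.6126 / 2.089288 = €53,899.98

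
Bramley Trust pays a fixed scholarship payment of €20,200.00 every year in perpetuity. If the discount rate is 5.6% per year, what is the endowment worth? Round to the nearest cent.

Level perpetuity: PV = C / r = €20,200.00 / 0.056 = €360,714.29

€360714.29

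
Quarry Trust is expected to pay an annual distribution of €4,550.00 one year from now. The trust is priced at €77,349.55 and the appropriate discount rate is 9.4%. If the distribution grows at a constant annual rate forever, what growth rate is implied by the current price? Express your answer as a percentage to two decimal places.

3.52%

P = D₁/(r−g) ⇒ g = r − D₁/P = 0.094 − €4,550.00/€77,349.55 = 0.035176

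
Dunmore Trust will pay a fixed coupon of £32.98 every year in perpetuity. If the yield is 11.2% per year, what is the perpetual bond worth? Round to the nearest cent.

£294.46

Level perpetuity: PV = C / r = £32.98 / 0.112 = £294.46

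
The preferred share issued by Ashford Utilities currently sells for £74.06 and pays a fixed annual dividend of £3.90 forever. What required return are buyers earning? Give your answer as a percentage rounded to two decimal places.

5.27%

P = C/r ⇒ r = C/P = £3.90/£74.06 = 0.052660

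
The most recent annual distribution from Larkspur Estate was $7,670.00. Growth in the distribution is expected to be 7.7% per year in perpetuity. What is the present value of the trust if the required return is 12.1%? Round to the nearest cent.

D₁ = D₀ × (1 + g) = $7,670.00 × 1.077 = $8,260.5900
Growing perpetuity: P = D₁ / (r − g) = $8,260.5900 / (0.121 − 0.077) = $187,740.68

$187740.68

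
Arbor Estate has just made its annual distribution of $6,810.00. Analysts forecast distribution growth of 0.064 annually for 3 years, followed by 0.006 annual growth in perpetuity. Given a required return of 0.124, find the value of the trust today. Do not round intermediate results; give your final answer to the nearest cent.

D_1 = 7245.84000
D_2 = 7709.57376
D_3 = 8202.98648
Terminal value at year 3: TV = D_3×(1+g_2)/(r−g_2) = 8252.20440/0.118 = 69933.93559
P_0 = D_1/(1+r)^1 + D_2/(1+r)^2 + D_3/(1+r)^3 + TV/(1+r)^3
    = 6446.47687 + 6102.35889 + 5776.61019 + 49248.04959 = 67573.49554

$67573.50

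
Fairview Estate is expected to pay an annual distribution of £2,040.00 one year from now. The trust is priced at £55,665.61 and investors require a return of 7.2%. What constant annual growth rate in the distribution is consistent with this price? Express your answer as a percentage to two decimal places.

3.54%

P = D₁/(r−g) ⇒ g = r − D₁/P = 0.072 − £2,040.00/£55,665.61 = 0.035353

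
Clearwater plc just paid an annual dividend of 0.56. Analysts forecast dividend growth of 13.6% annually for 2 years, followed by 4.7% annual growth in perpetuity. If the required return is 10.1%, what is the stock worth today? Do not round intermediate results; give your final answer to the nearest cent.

D_1 = 0.63616
D_2 = 0.72268
Terminal value at year 2: TV = D_2×(1+g_2)/(r−g_2) = 0.75664/0.054 = 14.01192
P_0 = D_1/(1+r)^1 + D_2/(1+r)^2 + TV/(1+r)^2
    = 0.57780 + 0.59617 + 11.55907 = 12.73304

12.73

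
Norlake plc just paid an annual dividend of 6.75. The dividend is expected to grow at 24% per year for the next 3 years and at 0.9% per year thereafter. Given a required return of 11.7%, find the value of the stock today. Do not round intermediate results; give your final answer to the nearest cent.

D_1 = 8.37000
D_2 = 10.37880
D_3 = 12.86971
Terminal value at year 3: TV = D_3×(1+g_2)/(r−g_2) = 12.98554/0.108 = 120.23648
P_0 = D_1/(1+r)^1 + D_2/(1+r)^2 + D_3/(1+r)^3 + TV/(1+r)^3
    = 7.49329 + 8.31842 + 9.23441 + 86.27336 = 111.31948

111.32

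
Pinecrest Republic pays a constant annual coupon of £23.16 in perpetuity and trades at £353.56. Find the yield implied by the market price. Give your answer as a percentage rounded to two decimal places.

6.55%

P = C/r ⇒ r = C/P = £23.16/£353.56 = 0.065505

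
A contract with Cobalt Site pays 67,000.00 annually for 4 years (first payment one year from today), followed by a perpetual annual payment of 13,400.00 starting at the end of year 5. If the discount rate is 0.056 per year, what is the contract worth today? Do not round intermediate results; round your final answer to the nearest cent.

PV of 4-year annuity: 67,000.00 × [1 − (1+0.056)^−4] / 0.056 = 234304.45019
Perpetuity value at year 4: 13,400.00 / 0.056 = 239285.71429
PV of perpetuity: 239285.71429 / (1+0.056)^4 = 192424.82425
Total PV = 234304.45019 + 192424.82425 = 426729.27444

426729.27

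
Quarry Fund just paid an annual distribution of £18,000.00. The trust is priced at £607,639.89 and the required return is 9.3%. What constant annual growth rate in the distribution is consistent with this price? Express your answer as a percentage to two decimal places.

P = D₀(1+g)/(r−g) ⇒ P(r−g) = D₀(1+g) ⇒ g(P+D₀) = P·r − D₀
g = (P·r − D₀)/(P + D₀) = (£607,639.89×0.093 − £18,000.00) / (£607,639.89 + £18,000.00) = 0.061554

6.16%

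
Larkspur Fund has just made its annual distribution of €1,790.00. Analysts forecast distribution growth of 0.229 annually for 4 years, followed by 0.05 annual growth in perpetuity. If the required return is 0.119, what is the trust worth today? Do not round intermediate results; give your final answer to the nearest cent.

D_1 = 2199.91000
D_2 = 2703.68939
D_3 = 3322.83426
D_4 = 4083.76331
Terminal value at year 4: TV = D_4×(1+g_2)/(r−g_2) = 4287.95147/0.069 = 62144.22422
P_0 = D_1/(1+r)^1 + D_2/(1+r)^2 + D_3/(1+r)^3 + D_4/(1+r)^4 + TV/(1+r)^4
    = 1965.96068 + 2159.21865 + 2371.47429 + 2604.59508 + 39635.14257 = 48736.39128

€48736.39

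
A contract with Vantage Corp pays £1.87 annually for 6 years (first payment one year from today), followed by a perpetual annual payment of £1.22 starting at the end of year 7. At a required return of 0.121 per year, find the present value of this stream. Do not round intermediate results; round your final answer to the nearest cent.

PV of 6-year annuity: £1.87 × [1 − (1+0.121)^−6] / 0.121 = 7.66661
Perpetuity value at year 6: £1.22 / 0.121 = 10.08264
PV of perpetuity: 10.08264 / (1+0.121)^6 = 5.08090
Total PV = 7.66661 + 5.08090 = 12.74751

£12.75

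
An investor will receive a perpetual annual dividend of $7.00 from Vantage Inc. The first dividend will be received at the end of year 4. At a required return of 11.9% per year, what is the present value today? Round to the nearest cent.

Value at end of year 3: C / r = $7.00 / 0.119 = $58.8235
Discount to today: PV = $58.8235 / (1 + 0.119)^3 = $58.8235 / 1.401168 = $41.98

$41.98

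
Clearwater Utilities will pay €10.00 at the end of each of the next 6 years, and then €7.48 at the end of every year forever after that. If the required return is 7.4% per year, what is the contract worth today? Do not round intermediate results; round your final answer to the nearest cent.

PV of 6-year annuity: €10.00 × [1 − (1+0.074)^−6] / 0.074 = 47.08245
Perpetuity value at year 6: €7.48 / 0.074 = 101.08108
PV of perpetuity: 101.08108 / (1+0.074)^6 = 65.86341
Total PV = 47.08245 + 65.86341 = 112.94586

€112.95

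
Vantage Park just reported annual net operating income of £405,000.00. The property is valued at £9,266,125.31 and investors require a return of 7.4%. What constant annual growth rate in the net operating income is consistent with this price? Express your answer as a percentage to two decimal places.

2.90%

P = D₀(1+g)/(r−g) ⇒ P(r−g) = D₀(1+g) ⇒ g(P+D₀) = P·r − D₀
g = (P·r − D₀)/(P + D₀) = (£9,266,125.31×0.074 − £405,000.00) / (£9,266,125.31 + £405,000.00) = 0.029024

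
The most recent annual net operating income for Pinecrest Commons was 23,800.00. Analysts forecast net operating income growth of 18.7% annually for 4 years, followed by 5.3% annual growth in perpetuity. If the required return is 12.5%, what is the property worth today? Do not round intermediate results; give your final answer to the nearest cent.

540445.02

D_1 = 28250.60000
D_2 = 33533.46220
D_3 = 39804.21963
D_4 = 47247.60870
Terminal value at year 4: TV = D_4×(1+g_2)/(r−g_2) = 49751.73196/0.072 = 690996.27727
P_0 = D_1/(1+r)^1 + D_2/(1+r)^2 + D_3/(1+r)^3 + D_4/(1+r)^4 + TV/(1+r)^4
    = 25111.64444 + 26495.57507 + 27955.77565 + 29496.44951 + 431385.57411 = 540445.01879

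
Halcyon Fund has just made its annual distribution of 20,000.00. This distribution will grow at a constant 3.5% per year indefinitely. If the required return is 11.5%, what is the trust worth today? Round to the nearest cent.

258750.00

D₁ = D₀ × (1 + g) = 20,000.00 × 1.035 = 20,700.0000
Growing perpetuity: P = D₁ / (r − g) = 20,700.0000 / (0.115 − 0.035) = 258,750.00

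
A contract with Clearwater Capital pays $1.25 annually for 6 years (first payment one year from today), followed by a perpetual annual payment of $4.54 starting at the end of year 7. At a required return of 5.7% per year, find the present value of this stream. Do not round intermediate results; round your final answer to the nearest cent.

$63.32

PV of 6-year annuity: $1.25 × [1 − (1+0.057)^−6] / 0.057 = 6.20502
Perpetuity value at year 6: $4.54 / 0.057 = 79.64912
PV of perpetuity: 79.64912 / (1+0.057)^6 = 57.11249
Total PV = 6.20502 + 57.11249 = 63.31751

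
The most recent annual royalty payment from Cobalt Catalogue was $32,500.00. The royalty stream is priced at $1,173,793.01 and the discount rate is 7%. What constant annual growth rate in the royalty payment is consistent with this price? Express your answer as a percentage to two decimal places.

4.12%

P = D₀(1+g)/(r−g) ⇒ P(r−g) = D₀(1+g) ⇒ g(P+D₀) = P·r − D₀
g = (P·r − D₀)/(P + D₀) = ($1,173,793.01×0.07 − $32,500.00) / ($1,173,793.01 + $32,500.00) = 0.041172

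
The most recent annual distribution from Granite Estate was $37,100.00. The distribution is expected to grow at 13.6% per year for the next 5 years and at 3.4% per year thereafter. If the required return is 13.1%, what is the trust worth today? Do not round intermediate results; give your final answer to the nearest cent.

D_1 = 42145.60000
D_2 = 47877.40160
D_3 = 54388.72822
D_4 = 61785.59526
D_5 = 70188.43621
Terminal value at year 5: TV = D_5×(1+g_2)/(r−g_2) = 72574.84304/0.097 = 748194.25816
P_0 = D_1/(1+r)^1 + D_2/(1+r)^2 + D_3/(1+r)^3 + D_4/(1+r)^4 + D_5/(1+r)^5 + TV/(1+r)^5
    = 37264.01415 + 37428.75338 + 37594.22090 + 37760.41993 + 37927.35371 + 404297.77044 = 592272.53250

$592272.53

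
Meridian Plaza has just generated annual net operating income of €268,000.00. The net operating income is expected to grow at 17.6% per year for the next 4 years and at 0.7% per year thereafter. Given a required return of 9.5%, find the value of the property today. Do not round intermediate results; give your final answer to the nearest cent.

€5365407.70

D_1 = 315168.00000
D_2 = 370637.56800
D_3 = 435869.77997
D_4 = 512582.86124
Terminal value at year 4: TV = D_4×(1+g_2)/(r−g_2) = 516170.94127/0.088 = 5865578.87808
P_0 = D_1/(1+r)^1 + D_2/(1+r)^2 + D_3/(1+r)^3 + D_4/(1+r)^4 + TV/(1+r)^4
    = 287824.65753 + 309115.79658 + 331981.89661 + 356539.46156 + 4079945.88399 = 5365407.69628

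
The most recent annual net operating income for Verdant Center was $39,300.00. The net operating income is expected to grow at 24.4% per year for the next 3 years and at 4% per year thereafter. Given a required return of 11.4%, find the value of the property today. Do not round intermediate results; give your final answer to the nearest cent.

$916750.25

D_1 = 48889.20000
D_2 = 60818.16480
D_3 = 75657.79701
Terminal value at year 3: TV = D_3×(1+g_2)/(r−g_2) = 78684.10889/0.074 = 1063298.76881
P_0 = D_1/(1+r)^1 + D_2/(1+r)^2 + D_3/(1+r)^3 + TV/(1+r)^3
    = 43886.17594 + 49007.54297 + 54726.55607 + 769129.97716 = 916750.25215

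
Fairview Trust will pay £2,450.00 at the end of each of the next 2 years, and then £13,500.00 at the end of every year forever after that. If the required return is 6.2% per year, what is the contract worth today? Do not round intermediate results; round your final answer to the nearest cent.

PV of 2-year annuity: £2,450.00 × [1 − (1+0.062)^−2] / 0.062 = 4479.25422
Perpetuity value at year 2: £13,500.00 / 0.062 = 217741.93548
PV of perpetuity: 217741.93548 / (1+0.062)^2 = 193060.33058
Total PV = 4479.25422 + 193060.33058 = 197539.58480

£197539.58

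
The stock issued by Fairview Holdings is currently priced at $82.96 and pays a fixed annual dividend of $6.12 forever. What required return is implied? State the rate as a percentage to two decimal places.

7.38%

P = C/r ⇒ r = C/P = $6.12/$82.96 = 0.073770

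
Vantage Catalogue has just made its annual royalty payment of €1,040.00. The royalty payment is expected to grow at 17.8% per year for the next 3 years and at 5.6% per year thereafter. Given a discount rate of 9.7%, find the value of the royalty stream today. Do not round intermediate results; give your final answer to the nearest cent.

€36772.62

D_1 = 1225.12000
D_2 = 1443.19136
D_3 = 1700.07942
Terminal value at year 3: TV = D_3×(1+g_2)/(r−g_2) = 1795.28387/0.041 = 43787.41146
P_0 = D_1/(1+r)^1 + D_2/(1+r)^2 + D_3/(1+r)^3 + TV/(1+r)^3
    = 1116.79125 + 1199.25259 + 1287.80269 + 33168.77172 = 36772.61825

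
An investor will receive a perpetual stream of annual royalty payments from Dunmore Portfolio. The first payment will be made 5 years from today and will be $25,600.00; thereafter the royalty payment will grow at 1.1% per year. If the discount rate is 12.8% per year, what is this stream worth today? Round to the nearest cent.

$135150.52

Value at end of year 4: C₁ / (r − g) = $25,600.00 / (0.128 − 0.011) = $218,803.4188
Discount to today: PV = $218,803.4188 / (1 + 0.128)^4 = $218,803.4188 / 1.618961 = $135,150.52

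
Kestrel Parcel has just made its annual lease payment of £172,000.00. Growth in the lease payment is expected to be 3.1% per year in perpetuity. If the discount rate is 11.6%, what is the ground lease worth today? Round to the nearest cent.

£2086258.82

D₁ = D₀ × (1 + g) = £172,000.00 × 1.031 = £177,332.0000
Growing perpetuity: P = D₁ / (r − g) = £177,332.0000 / (0.116 − 0.031) = £2,086,258.82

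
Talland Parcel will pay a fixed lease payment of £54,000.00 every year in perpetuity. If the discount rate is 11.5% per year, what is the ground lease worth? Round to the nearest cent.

£469565.22

Level perpetuity: PV = C / r = £54,000.00 / 0.115 = £469,565.22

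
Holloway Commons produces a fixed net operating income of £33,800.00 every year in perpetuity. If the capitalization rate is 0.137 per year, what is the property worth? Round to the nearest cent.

£246715.33

Level perpetuity: PV = C / r = £33,800.00 / 0.137 = £246,715.33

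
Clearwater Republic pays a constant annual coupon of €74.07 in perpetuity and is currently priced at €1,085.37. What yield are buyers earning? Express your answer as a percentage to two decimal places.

6.82%

P = C/r ⇒ r = C/P = €74.07/€1,085.37 = 0.068244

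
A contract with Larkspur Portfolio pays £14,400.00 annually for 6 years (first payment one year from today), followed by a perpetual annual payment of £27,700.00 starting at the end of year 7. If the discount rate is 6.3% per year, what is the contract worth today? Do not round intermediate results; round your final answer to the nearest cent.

PV of 6-year annuity: £14,400.00 × [1 − (1+0.063)^−6] / 0.063 = 70146.92479
Perpetuity value at year 6: £27,700.00 / 0.063 = 439682.53968
PV of perpetuity: 439682.53968 / (1+0.063)^6 = 304747.13575
Total PV = 70146.92479 + 304747.13575 = 374894.06054

£374894.06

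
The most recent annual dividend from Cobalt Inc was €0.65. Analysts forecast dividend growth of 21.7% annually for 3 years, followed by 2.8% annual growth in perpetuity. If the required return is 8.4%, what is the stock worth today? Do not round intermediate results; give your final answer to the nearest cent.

€19.35

D_1 = 0.79105
D_2 = 0.96271
D_3 = 1.17162
Terminal value at year 3: TV = D_3×(1+g_2)/(r−g_2) = 1.20442/0.056 = 21.50751
P_0 = D_1/(1+r)^1 + D_2/(1+r)^2 + D_3/(1+r)^3 + TV/(1+r)^3
    = 0.72975 + 0.81929 + 0.91981 + 16.88505 = 19.35390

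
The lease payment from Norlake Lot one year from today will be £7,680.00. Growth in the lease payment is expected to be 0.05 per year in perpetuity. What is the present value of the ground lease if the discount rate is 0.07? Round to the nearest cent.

£384000.00

Growing perpetuity: P = D₁ / (r − g) = £7,680.0000 / (0.07 − 0.05) = £384,000.00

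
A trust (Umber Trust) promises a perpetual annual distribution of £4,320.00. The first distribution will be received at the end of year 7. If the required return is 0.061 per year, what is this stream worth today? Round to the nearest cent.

£49643.41

Value at end of year 6: C / r = £4,320.00 / 0.061 = £70,819.6721
Discount to today: PV = £70,819.6721 / (1 + 0.061)^6 = £70,819.6721 / 1.426567 = £49,643.41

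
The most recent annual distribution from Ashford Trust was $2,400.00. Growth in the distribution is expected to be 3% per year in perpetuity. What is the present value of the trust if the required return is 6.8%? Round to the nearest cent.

D₁ = D₀ × (1 + g) = $2,400.00 × 1.03 = $2,472.0000
Growing perpetuity: P = D₁ / (r − g) = $2,472.0000 / (0.068 − 0.03) = $65,052.63

$65052.63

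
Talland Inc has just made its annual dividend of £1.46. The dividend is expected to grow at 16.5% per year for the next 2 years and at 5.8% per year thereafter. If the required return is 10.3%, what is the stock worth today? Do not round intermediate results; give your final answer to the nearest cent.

£41.46

D_1 = 1.70090
D_2 = 1.98155
Terminal value at year 2: TV = D_2×(1+g_2)/(r−g_2) = 2.09648/0.045 = 46.58841
P_0 = D_1/(1+r)^1 + D_2/(1+r)^2 + TV/(1+r)^2
    = 1.54207 + 1.62875 + 38.29366 = 41.46447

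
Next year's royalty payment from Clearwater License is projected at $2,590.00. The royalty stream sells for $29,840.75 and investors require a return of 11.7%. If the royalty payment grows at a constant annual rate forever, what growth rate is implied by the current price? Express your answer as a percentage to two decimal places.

P = D₁/(r−g) ⇒ g = r − D₁/P = 0.117 − $2,590.00/$29,840.75 = 0.030206

3.02%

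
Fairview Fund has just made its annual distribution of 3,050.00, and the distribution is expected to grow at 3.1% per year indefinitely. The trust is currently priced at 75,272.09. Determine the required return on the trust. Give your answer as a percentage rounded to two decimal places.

7.28%

D₁ = 3,050.00 × 1.031 = 3,144.5500
P = D₁/(r − g) ⇒ r = D₁/P + g = 3,144.5500/75,272.09 + 0.031 = 0.041776 + 0.031 = 0.072776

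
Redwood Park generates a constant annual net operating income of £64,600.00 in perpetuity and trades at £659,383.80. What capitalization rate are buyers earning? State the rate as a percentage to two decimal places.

9.80%

P = C/r ⇒ r = C/P = £64,600.00/£659,383.80 = 0.097970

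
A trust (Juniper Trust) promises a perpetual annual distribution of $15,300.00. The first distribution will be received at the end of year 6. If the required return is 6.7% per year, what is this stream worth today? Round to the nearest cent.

$165118.04

Value at end of year 5: C / r = $15,300.00 / 0.067 = $228,358.2090
Discount to today: PV = $228,358.2090 / (1 + 0.067)^5 = $228,358.2090 / 1.383000 = $165,118.04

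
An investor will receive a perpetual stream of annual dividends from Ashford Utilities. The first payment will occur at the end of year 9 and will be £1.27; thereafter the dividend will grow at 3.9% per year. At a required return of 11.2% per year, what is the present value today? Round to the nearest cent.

Value at end of year 8: C₁ / (r − g) = £1.27 / (0.112 − 0.039) = £17.3973
Discount to today: PV = £17.3973 / (1 + 0.112)^8 = £17.3973 / 2.337967 = £7.44

£7.44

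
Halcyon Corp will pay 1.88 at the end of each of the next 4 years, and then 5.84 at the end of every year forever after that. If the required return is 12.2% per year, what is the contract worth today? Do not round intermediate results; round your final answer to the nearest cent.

PV of 4-year annuity: 1.88 × [1 − (1+0.122)^−4] / 0.122 = 5.68625
Perpetuity value at year 4: 5.84 / 0.122 = 47.86885
PV of perpetuity: 47.86885 / (1+0.122)^4 = 30.20519
Total PV = 5.68625 + 30.20519 = 35.89144

35.89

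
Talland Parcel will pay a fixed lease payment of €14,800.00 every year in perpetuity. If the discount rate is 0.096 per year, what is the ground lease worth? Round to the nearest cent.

€154166.67

Level perpetuity: PV = C / r = €14,800.00 / 0.096 = €154,166.67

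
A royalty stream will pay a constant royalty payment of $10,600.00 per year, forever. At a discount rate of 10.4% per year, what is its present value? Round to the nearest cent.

$101923.08

Level perpetuity: PV = C / r = $10,600.00 / 0.104 = $101,923.08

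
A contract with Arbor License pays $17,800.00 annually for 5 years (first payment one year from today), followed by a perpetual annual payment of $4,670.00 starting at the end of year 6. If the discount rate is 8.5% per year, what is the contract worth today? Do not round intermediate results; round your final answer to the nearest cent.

PV of 5-year annuity: $17,800.00 × [1 − (1+0.085)^−5] / 0.085 = 70143.42901
Perpetuity value at year 5: $4,670.00 / 0.085 = 54941.17647
PV of perpetuity: 54941.17647 / (1+0.085)^5 = 36538.37796
Total PV = 70143.42901 + 36538.37796 = 106681.80697

$106681.81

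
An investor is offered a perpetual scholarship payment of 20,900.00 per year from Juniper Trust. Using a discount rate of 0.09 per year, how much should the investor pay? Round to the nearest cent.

232222.22

Level perpetuity: PV = C / r = 20,900.00 / 0.09 = 232,222.22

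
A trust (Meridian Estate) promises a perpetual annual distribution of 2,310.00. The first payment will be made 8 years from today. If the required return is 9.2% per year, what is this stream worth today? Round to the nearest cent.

13560.19

Value at end of year 7: C / r = 2,310.00 / 0.092 = 25,108.6957
Discount to today: PV = 25,108.6957 / (1 + 0.092)^7 = 25,108.6957 / 1.851648 = 13,560.19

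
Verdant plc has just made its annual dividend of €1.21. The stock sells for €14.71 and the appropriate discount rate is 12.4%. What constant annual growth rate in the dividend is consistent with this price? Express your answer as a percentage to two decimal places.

3.86%

P = D₀(1+g)/(r−g) ⇒ P(r−g) = D₀(1+g) ⇒ g(P+D₀) = P·r − D₀
g = (P·r − D₀)/(P + D₀) = (€14.71×0.124 − €1.21) / (€14.71 + €1.21) = 0.038570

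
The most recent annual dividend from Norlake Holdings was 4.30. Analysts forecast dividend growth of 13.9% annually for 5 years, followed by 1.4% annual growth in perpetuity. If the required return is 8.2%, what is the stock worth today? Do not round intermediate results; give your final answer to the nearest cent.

108.03

D_1 = 4.89770
D_2 = 5.57848
D_3 = 6.35389
D_4 = 7.23708
D_5 = 8.24303
Terminal value at year 5: TV = D_5×(1+g_2)/(r−g_2) = 8.35844/0.068 = 122.91818
P_0 = D_1/(1+r)^1 + D_2/(1+r)^2 + D_3/(1+r)^3 + D_4/(1+r)^4 + D_5/(1+r)^5 + TV/(1+r)^5
    = 4.52652 + 4.76498 + 5.01600 + 5.28025 + 5.55841 + 82.88574 = 108.03191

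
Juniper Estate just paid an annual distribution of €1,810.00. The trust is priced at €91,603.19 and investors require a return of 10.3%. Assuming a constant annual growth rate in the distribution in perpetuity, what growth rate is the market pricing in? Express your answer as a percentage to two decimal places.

P = D₀(1+g)/(r−g) ⇒ P(r−g) = D₀(1+g) ⇒ g(P+D₀) = P·r − D₀
g = (P·r − D₀)/(P + D₀) = (€91,603.19×0.103 − €1,810.00) / (€91,603.19 + €1,810.00) = 0.081628

8.16%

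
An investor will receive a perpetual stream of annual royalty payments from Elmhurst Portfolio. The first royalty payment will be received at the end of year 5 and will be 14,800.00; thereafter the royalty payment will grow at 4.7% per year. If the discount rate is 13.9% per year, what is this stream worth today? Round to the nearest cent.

Value at end of year 4: C₁ / (r − g) = 14,800.00 / (0.139 − 0.047) = 160,869.5652
Discount to today: PV = 160,869.5652 / (1 + 0.139)^4 = 160,869.5652 / 1.683042 = 95,582.63

95582.63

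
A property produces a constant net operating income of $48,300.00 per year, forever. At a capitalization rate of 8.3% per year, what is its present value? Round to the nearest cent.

Level perpetuity: PV = C / r = $48,300.00 / 0.083 = $581,927.71

$581927.71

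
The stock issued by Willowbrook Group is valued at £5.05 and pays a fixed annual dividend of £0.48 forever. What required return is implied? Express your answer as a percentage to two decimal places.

P = C/r ⇒ r = C/P = £0.48/£5.05 = 0.095050

9.50%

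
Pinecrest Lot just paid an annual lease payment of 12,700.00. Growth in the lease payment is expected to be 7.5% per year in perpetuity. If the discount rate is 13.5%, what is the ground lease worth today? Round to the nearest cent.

D₁ = D₀ × (1 + g) = 12,700.00 × 1.075 = 13,652.5000
Growing perpetuity: P = D₁ / (r − g) = 13,652.5000 / (0.135 − 0.075) = 227,541.67

227541.67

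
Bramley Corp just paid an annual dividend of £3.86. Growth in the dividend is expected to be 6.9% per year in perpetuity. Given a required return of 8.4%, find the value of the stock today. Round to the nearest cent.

D₁ = D₀ × (1 + g) = £3.86 × 1.069 = £4.1263
Growing perpetuity: P = D₁ / (r − g) = £4.1263 / (0.084 − 0.069) = £275.09

£275.09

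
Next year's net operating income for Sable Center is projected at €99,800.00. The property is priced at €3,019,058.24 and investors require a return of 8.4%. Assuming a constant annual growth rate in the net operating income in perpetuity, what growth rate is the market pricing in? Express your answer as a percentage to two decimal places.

P = D₁/(r−g) ⇒ g = r − D₁/P = 0.084 − €99,800.00/€3,019,058.24 = 0.050943

5.09%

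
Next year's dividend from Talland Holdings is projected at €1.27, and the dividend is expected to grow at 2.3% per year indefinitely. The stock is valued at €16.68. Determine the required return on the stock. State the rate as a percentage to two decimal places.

P = D₁/(r − g) ⇒ r = D₁/P + g = €1.2700/€16.68 + 0.023 = 0.076139 + 0.023 = 0.099139

9.91%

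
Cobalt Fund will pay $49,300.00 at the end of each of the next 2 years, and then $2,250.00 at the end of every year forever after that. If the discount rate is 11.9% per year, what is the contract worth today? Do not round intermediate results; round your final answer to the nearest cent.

$98529.07

PV of 2-year annuity: $49,300.00 × [1 − (1+0.119)^−2] / 0.119 = 83429.12772
Perpetuity value at year 2: $2,250.00 / 0.119 = 18907.56303
PV of perpetuity: 18907.56303 / (1+0.119)^2 = 15099.94563
Total PV = 83429.12772 + 15099.94563 = 98529.07336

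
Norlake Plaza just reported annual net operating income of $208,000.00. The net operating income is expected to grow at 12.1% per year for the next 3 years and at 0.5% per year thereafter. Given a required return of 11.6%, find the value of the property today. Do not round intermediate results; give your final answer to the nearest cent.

D_1 = 233168.00000
D_2 = 261381.32800
D_3 = 293008.46869
Terminal value at year 3: TV = D_3×(1+g_2)/(r−g_2) = 294473.51103/0.111 = 2652914.51380
P_0 = D_1/(1+r)^1 + D_2/(1+r)^2 + D_3/(1+r)^3 + TV/(1+r)^3
    = 208931.89964 + 209867.97446 + 210808.24316 + 1908669.22864 = 2538277.34591

$2538277.35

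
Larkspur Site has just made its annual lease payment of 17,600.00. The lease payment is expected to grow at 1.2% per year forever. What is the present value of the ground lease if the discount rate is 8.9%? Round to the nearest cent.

D₁ = D₀ × (1 + g) = 17,600.00 × 1.012 = 17,811.2000
Growing perpetuity: P = D₁ / (r − g) = 17,811.2000 / (0.089 − 0.012) = 231,314.29

231314.29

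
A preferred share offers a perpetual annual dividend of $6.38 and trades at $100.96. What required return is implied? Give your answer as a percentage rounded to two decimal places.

6.32%

P = C/r ⇒ r = C/P = $6.38/$100.96 = 0.063193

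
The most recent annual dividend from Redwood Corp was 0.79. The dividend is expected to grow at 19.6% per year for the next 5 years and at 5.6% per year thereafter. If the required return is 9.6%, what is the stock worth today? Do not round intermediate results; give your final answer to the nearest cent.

D_1 = 0.94484
D_2 = 1.13003
D_3 = 1.35151
D_4 = 1.61641
D_5 = 1.93323
Terminal value at year 5: TV = D_5×(1+g_2)/(r−g_2) = 2.04149/0.04 = 51.03721
P_0 = D_1/(1+r)^1 + D_2/(1+r)^2 + D_3/(1+r)^3 + D_4/(1+r)^4 + D_5/(1+r)^5 + TV/(1+r)^5
    = 0.86208 + 0.94074 + 1.02657 + 1.12024 + 1.22245 + 32.27261 = 37.44469

37.44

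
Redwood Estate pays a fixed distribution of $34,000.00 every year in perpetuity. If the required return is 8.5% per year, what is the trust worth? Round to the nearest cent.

Level perpetuity: PV = C / r = $34,000.00 / 0.085 = $400,000.00

$400000.00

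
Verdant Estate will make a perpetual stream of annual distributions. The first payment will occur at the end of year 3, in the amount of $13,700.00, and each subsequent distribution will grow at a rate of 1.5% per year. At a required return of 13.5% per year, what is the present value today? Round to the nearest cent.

$88623.23

Value at end of year 2: C₁ / (r − g) = $13,700.00 / (0.135 − 0.015) = $114,166.6667
Discount to today: PV = $114,166.6667 / (1 + 0.135)^2 = $114,166.6667 / 1.288225 = $88,623.23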